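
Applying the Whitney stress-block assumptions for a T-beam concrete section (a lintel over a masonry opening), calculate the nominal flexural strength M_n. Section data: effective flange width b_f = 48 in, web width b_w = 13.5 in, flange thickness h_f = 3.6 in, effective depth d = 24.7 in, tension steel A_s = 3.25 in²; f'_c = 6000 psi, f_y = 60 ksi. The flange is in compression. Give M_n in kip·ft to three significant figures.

Tension: T = A_s f_y = 3.25 × 60 = 195 kips.
Try a within the flange: a = T/(0.85 f'_c b_f) = 195/(0.85 × 6 × 48) = 0.797 in.
Since a = 0.797 ≤ h_f = 3.6 in, the stress block lies entirely in the flange; analyse as a rectangular beam of width b_f.
M_n = T(d − a/2) = 195 × (24.7 − 0.3985) = 4738.8 kip·in.
M_n = 4738.8/12 = 394.90 kip·ft.

M_n ≈ 395 kip·ft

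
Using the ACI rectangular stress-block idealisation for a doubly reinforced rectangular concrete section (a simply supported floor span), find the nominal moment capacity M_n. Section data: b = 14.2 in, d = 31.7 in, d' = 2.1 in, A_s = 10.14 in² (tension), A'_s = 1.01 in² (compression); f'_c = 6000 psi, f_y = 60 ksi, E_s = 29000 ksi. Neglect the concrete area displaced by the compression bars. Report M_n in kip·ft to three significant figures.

Assume both steels yield.
a = (A_s − A'_s) f_y/(0.85 f'_c b) = (10.14 − 1.01) × 60/(0.85 × 6 × 14.2) = 7.564 in.
c = a/β₁ = 7.564/0.75 = 10.085 in; ε'_s = 0.003(c − d')/c = 0.0024 ≥ ε_y = 0.0021, so the compression steel yields.
M_n = (A_s − A'_s) f_y (d − a/2) + A'_s f_y (d − d') = 547.8 × (31.7 − 3.782) + 60.6 × (31.7 − 2.1) = 15293.5 + 1793.8 = 17087.3 kip·in = 17087.3/12 = 1423.94 kip·ft.

M_n ≈ 1420 kip·ft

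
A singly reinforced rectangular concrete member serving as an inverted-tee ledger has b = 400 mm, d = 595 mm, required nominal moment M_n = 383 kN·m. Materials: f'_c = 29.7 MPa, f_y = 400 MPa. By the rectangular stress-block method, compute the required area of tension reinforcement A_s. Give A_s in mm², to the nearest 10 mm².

With M_n = 0.85 f'_c a b (d − a/2), solve the quadratic for a:
a = d − √(d² − 2M_n/(0.85 f'_c b)) = 595 − √(595² − 2 × 383×10⁶/(0.85 × 29.7 × 400)) = 67.58 mm.
A_s = 0.85 f'_c a b / f_y = 0.85 × 29.7 × 67.58 × 400 / 400 = 1706.1 mm².

A_s ≈ 1710 mm²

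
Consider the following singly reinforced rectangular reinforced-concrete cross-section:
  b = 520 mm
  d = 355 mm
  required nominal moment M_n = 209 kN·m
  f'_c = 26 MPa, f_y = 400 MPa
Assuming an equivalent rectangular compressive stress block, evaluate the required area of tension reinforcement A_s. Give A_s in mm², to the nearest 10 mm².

With M_n = 0.85 f'_c a b (d − a/2), solve the quadratic for a:
a = d − √(d² − 2M_n/(0.85 f'_c b)) = 355 − √(355² − 2 × 209×10⁶/(0.85 × 26 × 520)) = 55.58 mm.
A_s = 0.85 f'_c a b / f_y = 0.85 × 26 × 55.58 × 520 / 400 = 1596.8 mm².

A_s ≈ 1600 mm²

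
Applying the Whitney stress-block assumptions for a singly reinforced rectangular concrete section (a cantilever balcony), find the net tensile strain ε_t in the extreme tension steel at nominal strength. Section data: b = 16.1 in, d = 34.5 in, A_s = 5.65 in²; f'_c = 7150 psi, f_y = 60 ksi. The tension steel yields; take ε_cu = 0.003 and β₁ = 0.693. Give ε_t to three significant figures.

ε_t ≈ 0.0177

a = A_s f_y/(0.85 f'_c b) = 3.465 in.
β₁ = 0.693, so c = a/β₁ = 3.465/0.693 = 5.000 in.
From the linear strain diagram with ε_cu = 0.003: ε_t = 0.003 (d − c)/c = 0.003 × (34.5 − 5.000)/5.000 = 0.0177.
Since ε_t ≥ 0.005, the section is tension-controlled.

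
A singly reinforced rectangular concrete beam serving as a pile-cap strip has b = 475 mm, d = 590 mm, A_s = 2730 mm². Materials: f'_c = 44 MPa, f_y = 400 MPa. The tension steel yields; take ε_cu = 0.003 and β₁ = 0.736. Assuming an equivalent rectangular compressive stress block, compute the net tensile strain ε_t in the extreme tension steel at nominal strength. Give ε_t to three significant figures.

ε_t ≈ 0.0182

a = A_s f_y/(0.85 f'_c b) = 61.47 mm.
β₁ = 0.736, so c = a/β₁ = 61.47/0.736 = 83.52 mm.
From the linear strain diagram with ε_cu = 0.003: ε_t = 0.003 (d − c)/c = 0.003 × (590 − 83.52)/83.52 = 0.0182.
Since ε_t ≥ 0.005, the section is tension-controlled.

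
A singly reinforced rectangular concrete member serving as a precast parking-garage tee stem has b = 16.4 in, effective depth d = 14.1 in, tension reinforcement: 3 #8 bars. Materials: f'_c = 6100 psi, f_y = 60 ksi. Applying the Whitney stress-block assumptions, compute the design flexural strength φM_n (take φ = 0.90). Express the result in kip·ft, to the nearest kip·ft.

φM_n ≈ 141 kip·ft

A_s = 3 × 0.79 = 2.37 in².
T = A_s f_y = 2.37 × 60 = 142.2 kips.
a = T/(0.85 f'_c b) = 142.2/(0.85 × 6.1 × 16.4) = 1.672 in.
M_n = T(d − a/2) = 142.2 × (14.1 − 0.836) = 1886.1 kip·in = 1886.1/12 = 157.18 kip·ft.
φM_n = 0.90 × 157.18 = 141.46 kip·ft.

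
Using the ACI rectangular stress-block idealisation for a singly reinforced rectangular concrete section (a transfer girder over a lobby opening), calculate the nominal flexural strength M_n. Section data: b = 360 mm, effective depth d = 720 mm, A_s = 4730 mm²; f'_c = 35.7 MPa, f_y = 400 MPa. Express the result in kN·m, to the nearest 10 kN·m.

T = A_s f_y = 4730 × 400 = 1892000 N = 1892 kN.
From C = T: a = T/(0.85 f'_c b) = 1892000/(0.85 × 35.7 × 360) = 173.19 mm.
M_n = T(d − a/2) = 1892 kN × (720 − 86.595) mm = 1198.40 kN·m.

M_n ≈ 1200 kN·m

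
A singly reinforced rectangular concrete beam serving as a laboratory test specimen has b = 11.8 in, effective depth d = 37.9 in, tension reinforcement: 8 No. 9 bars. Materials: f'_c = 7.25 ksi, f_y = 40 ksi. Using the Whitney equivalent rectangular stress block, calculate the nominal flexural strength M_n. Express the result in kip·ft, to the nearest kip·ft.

A_s = 8 × 1 = 8 in².
T = A_s f_y = 8 × 40 = 320 kips.
a = T/(0.85 f'_c b) = 320/(0.85 × 7.25 × 11.8) = 4.401 in.
M_n = T(d − a/2) = 320 × (37.9 − 2.2005) = 11423.8 kip·in = 11423.8/12 = 951.98 kip·ft.

M_n ≈ 952 kip·ft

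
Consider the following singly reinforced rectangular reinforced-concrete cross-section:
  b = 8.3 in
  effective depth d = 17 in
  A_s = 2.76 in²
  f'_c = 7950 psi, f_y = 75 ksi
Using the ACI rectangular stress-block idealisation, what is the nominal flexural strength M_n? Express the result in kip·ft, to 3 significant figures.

T = A_s f_y = 2.76 × 75 = 207 kips.
a = T/(0.85 f'_c b) = 207/(0.85 × 7.95 × 8.3) = 3.691 in.
M_n = T(d − a/2) = 207 × (17 − 1.8455) = 3137.0 kip·in = 3137.0/12 = 261.42 kip·ft.

M_n ≈ 261 kip·ft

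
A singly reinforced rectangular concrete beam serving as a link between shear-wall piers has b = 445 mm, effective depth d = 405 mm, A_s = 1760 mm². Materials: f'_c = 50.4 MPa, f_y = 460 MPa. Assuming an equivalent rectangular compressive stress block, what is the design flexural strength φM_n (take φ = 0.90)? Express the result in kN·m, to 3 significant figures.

T = A_s f_y = 1760 × 460 = 809600 N = 809.6 kN.
From C = T: a = T/(0.85 f'_c b) = 809600/(0.85 × 50.4 × 445) = 42.47 mm.
M_n = T(d − a/2) = 809.6 kN × (405 − 21.235) mm = 310.70 kN·m.
φM_n = 0.90 × 310.70 = 279.63 kN·m.

φM_n ≈ 280 kN·m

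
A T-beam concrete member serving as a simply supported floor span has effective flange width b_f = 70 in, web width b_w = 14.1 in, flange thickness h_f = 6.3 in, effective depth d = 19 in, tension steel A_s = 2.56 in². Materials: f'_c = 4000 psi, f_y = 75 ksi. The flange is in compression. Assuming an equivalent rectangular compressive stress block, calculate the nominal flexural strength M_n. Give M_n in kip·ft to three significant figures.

Tension: T = A_s f_y = 2.56 × 75 = 192 kips.
Try a within the flange: a = T/(0.85 f'_c b_f) = 192/(0.85 × 4 × 70) = 0.807 in.
Since a = 0.807 ≤ h_f = 6.3 in, the stress block lies entirely in the flange; analyse as a rectangular beam of width b_f.
M_n = T(d − a/2) = 192 × (19 − 0.4035) = 3570.5 kip·in.
M_n = 3570.5/12 = 297.54 kip·ft.

M_n ≈ 298 kip·ft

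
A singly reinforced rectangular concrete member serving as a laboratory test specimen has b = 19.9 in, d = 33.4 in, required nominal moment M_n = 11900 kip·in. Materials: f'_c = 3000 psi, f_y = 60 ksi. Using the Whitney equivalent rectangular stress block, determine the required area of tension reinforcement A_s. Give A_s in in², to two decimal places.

A_s ≈ 6.74 in²

From M_n = 0.85 f'_c a b (d − a/2):
a = d − √(d² − 2M_n/(0.85 f'_c b)) = 33.4 − √(33.4² − 2 × 11900/(0.85 × 3 × 19.9)) = 7.973 in.
A_s = 0.85 f'_c a b / f_y = 0.85 × 3 × 7.973 × 19.9 / 60 = 6.743 in².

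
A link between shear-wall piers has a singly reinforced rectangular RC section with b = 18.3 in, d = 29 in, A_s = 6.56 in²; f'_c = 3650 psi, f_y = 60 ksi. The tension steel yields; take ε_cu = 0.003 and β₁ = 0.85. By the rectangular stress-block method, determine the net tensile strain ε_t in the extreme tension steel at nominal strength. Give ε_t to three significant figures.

a = A_s f_y/(0.85 f'_c b) = 6.933 in.
β₁ = 0.85, so c = a/β₁ = 6.933/0.85 = 8.156 in.
From the linear strain diagram with ε_cu = 0.003: ε_t = 0.003 (d − c)/c = 0.003 × (29 − 8.156)/8.156 = 0.00767.
Since ε_t ≥ 0.005, the section is tension-controlled.

ε_t ≈ 0.00767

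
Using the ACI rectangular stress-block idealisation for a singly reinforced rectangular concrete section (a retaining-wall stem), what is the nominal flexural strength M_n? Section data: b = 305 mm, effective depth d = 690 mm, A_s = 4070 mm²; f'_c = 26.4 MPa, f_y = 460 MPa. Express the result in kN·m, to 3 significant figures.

M_n ≈ 1040 kN·m

T = A_s f_y = 4070 × 460 = 1872200 N = 1872.2 kN.
From C = T: a = T/(0.85 f'_c b) = 1872200/(0.85 × 26.4 × 305) = 273.55 mm.
M_n = T(d − a/2) = 1872.2 kN × (690 − 136.775) mm = 1035.75 kN·m.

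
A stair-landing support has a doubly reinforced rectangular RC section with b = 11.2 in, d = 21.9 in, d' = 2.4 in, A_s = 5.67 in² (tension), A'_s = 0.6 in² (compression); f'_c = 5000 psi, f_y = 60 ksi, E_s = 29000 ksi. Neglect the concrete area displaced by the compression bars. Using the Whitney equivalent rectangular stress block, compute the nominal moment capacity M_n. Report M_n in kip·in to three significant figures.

M_n ≈ 6390 kip·in

Assume both steels yield.
a = (A_s − A'_s) f_y/(0.85 f'_c b) = (5.67 − 0.6) × 60/(0.85 × 5 × 11.2) = 6.391 in.
c = a/β₁ = 6.391/0.8 = 7.989 in; ε'_s = 0.003(c − d')/c = 0.0021 ≥ ε_y = 0.0021, so the compression steel yields.
M_n = (A_s − A'_s) f_y (d − a/2) + A'_s f_y (d − d') = 304.2 × (21.9 − 3.1955) + 36 × (21.9 − 2.4) = 5689.9 + 702.0 = 6391.9 kip·in.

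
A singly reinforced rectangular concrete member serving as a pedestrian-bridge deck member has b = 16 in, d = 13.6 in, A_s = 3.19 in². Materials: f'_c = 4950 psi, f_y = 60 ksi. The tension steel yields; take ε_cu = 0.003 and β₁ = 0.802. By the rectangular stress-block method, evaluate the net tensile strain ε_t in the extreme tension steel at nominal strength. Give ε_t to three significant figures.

a = A_s f_y/(0.85 f'_c b) = 2.843 in.
β₁ = 0.802, so c = a/β₁ = 2.843/0.802 = 3.545 in.
From the linear strain diagram with ε_cu = 0.003: ε_t = 0.003 (d − c)/c = 0.003 × (13.6 − 3.545)/3.545 = 0.00851.
Since ε_t ≥ 0.005, the section is tension-controlled.

ε_t ≈ 0.00851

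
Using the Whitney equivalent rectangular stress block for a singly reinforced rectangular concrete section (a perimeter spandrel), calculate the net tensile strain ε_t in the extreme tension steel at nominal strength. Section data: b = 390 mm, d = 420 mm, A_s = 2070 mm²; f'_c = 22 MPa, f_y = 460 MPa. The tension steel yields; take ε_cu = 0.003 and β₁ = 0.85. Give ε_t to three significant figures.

a = A_s f_y/(0.85 f'_c b) = 130.56 mm.
β₁ = 0.85, so c = a/β₁ = 130.56/0.85 = 153.60 mm.
From the linear strain diagram with ε_cu = 0.003: ε_t = 0.003 (d − c)/c = 0.003 × (420 − 153.60)/153.60 = 0.00520.
Since ε_t ≥ 0.005, the section is tension-controlled.

ε_t ≈ 0.00520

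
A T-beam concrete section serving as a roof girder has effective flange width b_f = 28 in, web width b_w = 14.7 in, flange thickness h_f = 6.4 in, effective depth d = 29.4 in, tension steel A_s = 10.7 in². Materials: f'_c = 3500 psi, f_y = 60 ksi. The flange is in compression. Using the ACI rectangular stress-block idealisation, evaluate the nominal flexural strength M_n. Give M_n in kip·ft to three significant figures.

Tension: T = A_s f_y = 10.7 × 60 = 642 kips.
Try a within the flange: a = T/(0.85 f'_c b_f) = 642/(0.85 × 3.5 × 28) = 7.707 in.
a = 7.707 > h_f = 6.4 in: the block extends into the web. Split into flange-overhang and web parts.
C_f = 0.85 f'_c (b_f − b_w) h_f = 0.85 × 3.5 × (28 − 14.7) × 6.4 = 253.2 kips.
Remaining web compression depth: a_w = (T − C_f)/(0.85 f'_c b_w) = (642 − 253.2)/(0.85 × 3.5 × 14.7) = 8.890 in.
M_n = C_f(d − h_f/2) + (T − C_f)(d − a_w/2) = 253.2 × (29.4 − 3.2) + 388.8 × (29.4 − 4.445) = 6633.8 + 9702.5 = 16336.3 kip·in.
M_n = 16336.3/12 = 1361.36 kip·ft.

M_n ≈ 1360 kip·ft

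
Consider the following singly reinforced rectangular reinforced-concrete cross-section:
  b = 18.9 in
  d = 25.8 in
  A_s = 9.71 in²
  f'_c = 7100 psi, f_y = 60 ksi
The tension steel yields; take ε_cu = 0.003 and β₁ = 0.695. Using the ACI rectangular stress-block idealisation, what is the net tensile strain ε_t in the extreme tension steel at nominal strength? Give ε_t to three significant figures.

ε_t ≈ 0.00753

a = A_s f_y/(0.85 f'_c b) = 5.108 in.
β₁ = 0.695, so c = a/β₁ = 5.108/0.695 = 7.350 in.
From the linear strain diagram with ε_cu = 0.003: ε_t = 0.003 (d − c)/c = 0.003 × (25.8 − 7.350)/7.350 = 0.00753.
Since ε_t ≥ 0.005, the section is tension-controlled.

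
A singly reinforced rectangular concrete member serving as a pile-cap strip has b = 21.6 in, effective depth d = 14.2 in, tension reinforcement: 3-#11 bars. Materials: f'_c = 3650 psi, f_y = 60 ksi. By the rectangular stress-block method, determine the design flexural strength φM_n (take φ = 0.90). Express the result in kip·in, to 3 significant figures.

A_s = 3 × 1.56 = 4.68 in².
T = A_s f_y = 4.68 × 60 = 280.8 kips.
a = T/(0.85 f'_c b) = 280.8/(0.85 × 3.65 × 21.6) = 4.190 in.
M_n = T(d − a/2) = 280.8 × (14.2 − 2.095) = 3399.1 kip·in.
φM_n = 0.90 × 3399.1 = 3059.2 kip·in.

φM_n ≈ 3060 kip·in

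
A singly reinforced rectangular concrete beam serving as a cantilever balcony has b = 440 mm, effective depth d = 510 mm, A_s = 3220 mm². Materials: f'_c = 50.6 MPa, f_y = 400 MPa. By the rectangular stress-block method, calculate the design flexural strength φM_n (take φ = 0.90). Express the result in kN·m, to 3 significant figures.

T = A_s f_y = 3220 × 400 = 1288000 N = 1288 kN.
From C = T: a = T/(0.85 f'_c b) = 1288000/(0.85 × 50.6 × 440) = 68.06 mm.
M_n = T(d − a/2) = 1288 kN × (510 − 34.03) mm = 613.05 kN·m.
φM_n = 0.90 × 613.05 = 551.75 kN·m.

φM_n ≈ 552 kN·m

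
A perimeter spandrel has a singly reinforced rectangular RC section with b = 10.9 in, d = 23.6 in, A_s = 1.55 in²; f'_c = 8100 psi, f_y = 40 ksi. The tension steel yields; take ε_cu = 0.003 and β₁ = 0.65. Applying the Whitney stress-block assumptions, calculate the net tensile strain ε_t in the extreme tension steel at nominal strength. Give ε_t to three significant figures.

ε_t ≈ 0.0527

a = A_s f_y/(0.85 f'_c b) = 0.826 in.
β₁ = 0.65, so c = a/β₁ = 0.826/0.65 = 1.271 in.
From the linear strain diagram with ε_cu = 0.003: ε_t = 0.003 (d − c)/c = 0.003 × (23.6 − 1.271)/1.271 = 0.0527.
Since ε_t ≥ 0.005, the section is tension-controlled.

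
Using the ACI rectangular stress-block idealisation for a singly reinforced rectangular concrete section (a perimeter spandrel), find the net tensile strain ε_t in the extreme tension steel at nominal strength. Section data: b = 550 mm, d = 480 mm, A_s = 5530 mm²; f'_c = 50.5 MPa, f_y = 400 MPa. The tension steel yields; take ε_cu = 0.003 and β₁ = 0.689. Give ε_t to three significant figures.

a = A_s f_y/(0.85 f'_c b) = 93.69 mm.
β₁ = 0.689, so c = a/β₁ = 93.69/0.689 = 135.98 mm.
From the linear strain diagram with ε_cu = 0.003: ε_t = 0.003 (d − c)/c = 0.003 × (480 − 135.98)/135.98 = 0.00759.
Since ε_t ≥ 0.005, the section is tension-controlled.

ε_t ≈ 0.00759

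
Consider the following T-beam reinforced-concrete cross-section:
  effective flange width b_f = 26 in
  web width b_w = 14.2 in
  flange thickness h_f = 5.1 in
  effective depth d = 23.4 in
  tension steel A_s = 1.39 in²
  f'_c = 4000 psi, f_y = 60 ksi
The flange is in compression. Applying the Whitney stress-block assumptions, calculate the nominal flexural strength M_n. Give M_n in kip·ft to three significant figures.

M_n ≈ 159 kip·ft

Tension: T = A_s f_y = 1.39 × 60 = 83.4 kips.
Try a within the flange: a = T/(0.85 f'_c b_f) = 83.4/(0.85 × 4 × 26) = 0.943 in.
Since a = 0.943 ≤ h_f = 5.1 in, the stress block lies entirely in the flange; analyse as a rectangular beam of width b_f.
M_n = T(d − a/2) = 83.4 × (23.4 − 0.4715) = 1912.2 kip·in.
M_n = 1912.2/12 = 159.35 kip·ft.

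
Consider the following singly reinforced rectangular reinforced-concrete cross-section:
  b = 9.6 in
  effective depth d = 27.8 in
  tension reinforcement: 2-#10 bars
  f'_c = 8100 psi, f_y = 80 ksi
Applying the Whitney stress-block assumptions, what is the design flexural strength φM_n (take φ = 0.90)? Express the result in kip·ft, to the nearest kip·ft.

A_s = 2 × 1.27 = 2.54 in².
T = A_s f_y = 2.54 × 80 = 203.2 kips.
a = T/(0.85 f'_c b) = 203.2/(0.85 × 8.1 × 9.6) = 3.074 in.
M_n = T(d − a/2) = 203.2 × (27.8 − 1.537) = 5336.6 kip·in = 5336.6/12 = 444.72 kip·ft.
φM_n = 0.90 × 444.72 = 400.25 kip·ft.

φM_n ≈ 400 kip·ft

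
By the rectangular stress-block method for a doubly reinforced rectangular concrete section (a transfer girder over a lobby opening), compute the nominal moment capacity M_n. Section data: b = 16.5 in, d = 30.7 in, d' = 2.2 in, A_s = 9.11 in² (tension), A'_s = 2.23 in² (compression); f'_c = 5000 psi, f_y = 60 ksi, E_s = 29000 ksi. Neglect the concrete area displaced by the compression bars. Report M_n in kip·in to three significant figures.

M_n ≈ 15300 kip·in

Assume both steels yield.
a = (A_s − A'_s) f_y/(0.85 f'_c b) = (9.11 − 2.23) × 60/(0.85 × 5 × 16.5) = 5.887 in.
c = a/β₁ = 5.887/0.8 = 7.359 in; ε'_s = 0.003(c − d')/c = 0.0021 ≥ ε_y = 0.0021, so the compression steel yields.
M_n = (A_s − A'_s) f_y (d − a/2) + A'_s f_y (d − d') = 412.8 × (30.7 − 2.9435) + 133.8 × (30.7 − 2.2) = 11457.9 + 3813.3 = 15271.2 kip·in.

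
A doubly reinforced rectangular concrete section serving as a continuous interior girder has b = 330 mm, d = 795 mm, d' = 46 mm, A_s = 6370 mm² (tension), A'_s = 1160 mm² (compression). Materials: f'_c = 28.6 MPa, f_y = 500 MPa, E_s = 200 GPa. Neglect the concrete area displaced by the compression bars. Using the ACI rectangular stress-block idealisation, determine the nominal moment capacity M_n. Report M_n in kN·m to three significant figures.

M_n ≈ 2080 kN·m

Assume both tension and compression steel yield.
Net tension couple steel: A_s − A'_s = 5210 mm².
a = (A_s − A'_s) f_y / (0.85 f'_c b) = 2605000/(0.85 × 28.6 × 330) = 324.72 mm.
c = a/β₁ = 324.72/0.846 = 383.83 mm; ε'_s = 0.003(c − d')/c = 0.0026 ≥ f_y/E_s = 0.0025, so compression steel does yield.
M_n = (A_s − A'_s) f_y (d − a/2) + A'_s f_y (d − d') = [2605000 × (795 − 162.36) + 580000 × (795 − 46)] × 10⁻⁶ = 1648.03 + 434.42 = 2082.45 kN·m.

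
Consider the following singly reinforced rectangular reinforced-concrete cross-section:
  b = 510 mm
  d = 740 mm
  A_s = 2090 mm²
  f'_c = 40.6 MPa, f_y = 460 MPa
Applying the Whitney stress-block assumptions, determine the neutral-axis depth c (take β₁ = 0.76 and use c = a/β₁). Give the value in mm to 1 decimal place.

c ≈ 71.9 mm

T = A_s f_y = 2090 × 460 = 961400 N = 961.4 kN.
Setting C = 0.85 f'_c a b equal to T: a = 961400/(0.85 × 40.6 × 510) = 54.625 mm.
With β₁ = 0.76, c = a/β₁ = 54.625/0.76 = 71.9 mm.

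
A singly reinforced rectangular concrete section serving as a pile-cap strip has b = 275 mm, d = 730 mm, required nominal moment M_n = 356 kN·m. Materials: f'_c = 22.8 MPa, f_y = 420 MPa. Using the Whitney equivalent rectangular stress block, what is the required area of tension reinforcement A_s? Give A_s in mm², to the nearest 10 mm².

A_s ≈ 1240 mm²

With M_n = 0.85 f'_c a b (d − a/2), solve the quadratic for a:
a = d − √(d² − 2M_n/(0.85 f'_c b)) = 730 − √(730² − 2 × 356×10⁶/(0.85 × 22.8 × 275)) = 98.09 mm.
A_s = 0.85 f'_c a b / f_y = 0.85 × 22.8 × 98.09 × 275 / 420 = 1244.7 mm².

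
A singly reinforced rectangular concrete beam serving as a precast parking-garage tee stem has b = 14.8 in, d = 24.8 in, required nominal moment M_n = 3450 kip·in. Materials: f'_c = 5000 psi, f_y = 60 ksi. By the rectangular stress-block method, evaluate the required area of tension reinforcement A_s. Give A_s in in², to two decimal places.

A_s ≈ 2.43 in²

From M_n = 0.85 f'_c a b (d − a/2):
a = d − √(d² − 2M_n/(0.85 f'_c b)) = 24.8 − √(24.8² − 2 × 3450/(0.85 × 5 × 14.8)) = 2.320 in.
A_s = 0.85 f'_c a b / f_y = 0.85 × 5 × 2.320 × 14.8 / 60 = 2.432 in².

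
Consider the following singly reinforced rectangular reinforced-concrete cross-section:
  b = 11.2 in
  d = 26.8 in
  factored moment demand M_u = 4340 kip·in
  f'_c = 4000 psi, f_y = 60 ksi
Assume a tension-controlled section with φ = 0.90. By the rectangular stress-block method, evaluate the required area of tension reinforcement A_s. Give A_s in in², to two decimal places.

A_s ≈ 3.32 in²

M_n = M_u/φ = 4340/0.90 = 4822.22 kip·in.
From M_n = 0.85 f'_c a b (d − a/2):
a = d − √(d² − 2M_n/(0.85 f'_c b)) = 26.8 − √(26.8² − 2 × 4822.22/(0.85 × 4 × 11.2)) = 5.237 in.
A_s = 0.85 f'_c a b / f_y = 0.85 × 4 × 5.237 × 11.2 / 60 = 3.324 in².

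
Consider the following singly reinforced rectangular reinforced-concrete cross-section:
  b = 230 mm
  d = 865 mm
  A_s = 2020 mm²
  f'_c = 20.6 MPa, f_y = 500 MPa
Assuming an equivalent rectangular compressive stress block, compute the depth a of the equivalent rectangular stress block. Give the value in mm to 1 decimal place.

a ≈ 250.8 mm

T = A_s f_y = 2020 × 500 = 1010000 N = 1010 kN.
Setting C = 0.85 f'_c a b equal to T: a = 1010000/(0.85 × 20.6 × 230) = 250.8 mm.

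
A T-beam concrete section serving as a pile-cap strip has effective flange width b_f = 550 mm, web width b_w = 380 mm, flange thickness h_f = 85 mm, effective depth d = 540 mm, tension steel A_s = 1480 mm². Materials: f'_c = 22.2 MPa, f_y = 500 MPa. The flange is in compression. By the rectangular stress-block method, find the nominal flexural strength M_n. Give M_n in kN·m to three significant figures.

Tension: T = A_s f_y = 1480 × 500 = 740000 N.
Try a within the flange: a = T/(0.85 f'_c b_f) = 740000/(0.85 × 22.2 × 550) = 71.30 mm.
Since a = 71.30 ≤ h_f = 85 mm, the stress block lies entirely in the flange; analyse as a rectangular beam of width b_f.
M_n = T(d − a/2) = 740000 × (540 − 35.65) = 373.22 × 10⁶ N·mm.
M_n = 373.22 kN·m.

M_n ≈ 373 kN·m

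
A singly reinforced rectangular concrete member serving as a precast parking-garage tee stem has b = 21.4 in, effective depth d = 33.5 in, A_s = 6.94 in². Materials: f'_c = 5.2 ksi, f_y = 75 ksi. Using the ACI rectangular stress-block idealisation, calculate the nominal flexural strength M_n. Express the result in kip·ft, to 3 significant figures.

T = A_s f_y = 6.94 × 75 = 520.5 kips.
a = T/(0.85 f'_c b) = 520.5/(0.85 × 5.2 × 21.4) = 5.503 in.
M_n = T(d − a/2) = 520.5 × (33.5 − 2.7515) = 16004.6 kip·in = 16004.6/12 = 1333.72 kip·ft.

M_n ≈ 1330 kip·ft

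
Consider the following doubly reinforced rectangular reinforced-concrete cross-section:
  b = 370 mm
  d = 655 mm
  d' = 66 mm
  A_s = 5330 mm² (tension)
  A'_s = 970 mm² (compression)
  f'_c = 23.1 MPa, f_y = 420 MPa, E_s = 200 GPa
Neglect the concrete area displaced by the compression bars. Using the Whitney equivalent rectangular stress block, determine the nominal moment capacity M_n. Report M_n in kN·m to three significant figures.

Assume both tension and compression steel yield.
Net tension couple steel: A_s − A'_s = 4360 mm².
a = (A_s − A'_s) f_y / (0.85 f'_c b) = 1831200/(0.85 × 23.1 × 370) = 252.06 mm.
c = a/β₁ = 252.06/0.85 = 296.54 mm; ε'_s = 0.003(c − d')/c = 0.0023 ≥ f_y/E_s = 0.0021, so compression steel does yield.
M_n = (A_s − A'_s) f_y (d − a/2) + A'_s f_y (d − d') = [1831200 × (655 − 126.03) + 407400 × (655 − 66)] × 10⁻⁶ = 968.65 + 239.96 = 1208.61 kN·m.

M_n ≈ 1210 kN·m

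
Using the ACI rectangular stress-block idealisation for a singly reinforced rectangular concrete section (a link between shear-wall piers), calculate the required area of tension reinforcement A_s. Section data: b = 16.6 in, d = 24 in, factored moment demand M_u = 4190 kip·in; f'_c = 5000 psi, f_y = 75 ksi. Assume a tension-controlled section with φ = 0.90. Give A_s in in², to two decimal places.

M_n = M_u/φ = 4190/0.90 = 4655.56 kip·in.
From M_n = 0.85 f'_c a b (d − a/2):
a = d − √(d² − 2M_n/(0.85 f'_c b)) = 24 − √(24² − 2 × 4655.56/(0.85 × 5 × 16.6)) = 2.928 in.
A_s = 0.85 f'_c a b / f_y = 0.85 × 5 × 2.928 × 16.6 / 75 = 2.754 in².

A_s ≈ 2.75 in²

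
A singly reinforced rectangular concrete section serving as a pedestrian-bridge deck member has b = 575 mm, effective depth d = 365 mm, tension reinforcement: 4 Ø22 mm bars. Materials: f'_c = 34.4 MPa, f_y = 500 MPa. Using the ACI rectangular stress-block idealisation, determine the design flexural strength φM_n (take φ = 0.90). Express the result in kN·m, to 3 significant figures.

φM_n ≈ 234 kN·m

A_s = 4 × 380 = 1520 mm².
T = A_s f_y = 1520 × 500 = 760000 N = 760 kN.
From C = T: a = T/(0.85 f'_c b) = 760000/(0.85 × 34.4 × 575) = 45.20 mm.
M_n = T(d − a/2) = 760 kN × (365 − 22.6) mm = 260.22 kN·m.
φM_n = 0.90 × 260.22 = 234.20 kN·m.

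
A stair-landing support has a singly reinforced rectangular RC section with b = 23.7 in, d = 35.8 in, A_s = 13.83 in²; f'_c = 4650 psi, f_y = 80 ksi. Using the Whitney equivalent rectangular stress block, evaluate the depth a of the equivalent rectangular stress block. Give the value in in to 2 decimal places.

T = A_s f_y = 13.83 × 80 = 1106.4 kips.
a = T/(0.85 f'_c b) = 1106.4/(0.85 × 4.65 × 23.7) = 11.81 in.

a ≈ 11.81 in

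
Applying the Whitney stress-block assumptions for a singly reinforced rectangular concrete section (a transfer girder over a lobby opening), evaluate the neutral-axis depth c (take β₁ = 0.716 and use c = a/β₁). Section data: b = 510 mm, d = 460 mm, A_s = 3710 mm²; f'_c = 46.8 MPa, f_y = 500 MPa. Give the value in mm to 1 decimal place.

c ≈ 127.7 mm

T = A_s f_y = 3710 × 500 = 1855000 N = 1855 kN.
Setting C = 0.85 f'_c a b equal to T: a = 1855000/(0.85 × 46.8 × 510) = 91.434 mm.
With β₁ = 0.716, c = a/β₁ = 91.434/0.716 = 127.7 mm.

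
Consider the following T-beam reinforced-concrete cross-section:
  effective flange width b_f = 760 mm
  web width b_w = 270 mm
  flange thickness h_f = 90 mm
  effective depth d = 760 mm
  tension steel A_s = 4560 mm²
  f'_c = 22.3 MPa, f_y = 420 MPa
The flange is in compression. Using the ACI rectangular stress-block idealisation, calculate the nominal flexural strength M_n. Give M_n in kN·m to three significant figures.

Tension: T = A_s f_y = 4560 × 420 = 1915200 N.
Try a within the flange: a = T/(0.85 f'_c b_f) = 1915200/(0.85 × 22.3 × 760) = 132.95 mm.
a = 132.95 > h_f = 90 mm: the block extends into the web. Split into flange-overhang and web parts.
C_f = 0.85 f'_c (b_f − b_w) h_f = 0.85 × 22.3 × (760 − 270) × 90 = 835916 N.
Remaining web compression depth: a_w = (T − C_f)/(0.85 f'_c b_w) = (1915200 − 835916)/(0.85 × 22.3 × 270) = 210.89 mm.
M_n = C_f(d − h_f/2) + (T − C_f)(d − a_w/2) = 835916 × (760 − 45) + 1079284 × (760 − 105.445) = 597.68 + 706.45 = 1304.13 × 10⁶ N·mm.
M_n = 1304.13 kN·m.

M_n ≈ 1300 kN·m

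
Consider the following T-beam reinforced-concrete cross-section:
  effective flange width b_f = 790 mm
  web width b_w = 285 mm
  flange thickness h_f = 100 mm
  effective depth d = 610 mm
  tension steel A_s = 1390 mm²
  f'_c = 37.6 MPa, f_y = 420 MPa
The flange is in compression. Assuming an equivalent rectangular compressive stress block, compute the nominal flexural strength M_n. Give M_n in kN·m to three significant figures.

M_n ≈ 349 kN·m

Tension: T = A_s f_y = 1390 × 420 = 583800 N.
Try a within the flange: a = T/(0.85 f'_c b_f) = 583800/(0.85 × 37.6 × 790) = 23.12 mm.
Since a = 23.12 ≤ h_f = 100 mm, the stress block lies entirely in the flange; analyse as a rectangular beam of width b_f.
M_n = T(d − a/2) = 583800 × (610 − 11.56) = 349.37 × 10⁶ N·mm.
M_n = 349.37 kN·m.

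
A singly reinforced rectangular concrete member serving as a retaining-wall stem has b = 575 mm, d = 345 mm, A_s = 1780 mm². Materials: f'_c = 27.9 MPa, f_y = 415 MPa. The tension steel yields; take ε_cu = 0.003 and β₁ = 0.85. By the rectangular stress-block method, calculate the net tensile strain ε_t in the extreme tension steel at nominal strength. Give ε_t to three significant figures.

ε_t ≈ 0.0132

a = A_s f_y/(0.85 f'_c b) = 54.17 mm.
β₁ = 0.85, so c = a/β₁ = 54.17/0.85 = 63.73 mm.
From the linear strain diagram with ε_cu = 0.003: ε_t = 0.003 (d − c)/c = 0.003 × (345 − 63.73)/63.73 = 0.0132.
Since ε_t ≥ 0.005, the section is tension-controlled.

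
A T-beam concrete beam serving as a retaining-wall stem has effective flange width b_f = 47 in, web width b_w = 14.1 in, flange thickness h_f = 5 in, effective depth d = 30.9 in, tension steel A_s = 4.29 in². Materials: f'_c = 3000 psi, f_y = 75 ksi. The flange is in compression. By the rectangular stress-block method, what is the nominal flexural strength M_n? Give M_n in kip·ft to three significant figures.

M_n ≈ 793 kip·ft

Tension: T = A_s f_y = 4.29 × 75 = 321.75 kips.
Try a within the flange: a = T/(0.85 f'_c b_f) = 321.75/(0.85 × 3 × 47) = 2.685 in.
Since a = 2.685 ≤ h_f = 5 in, the stress block lies entirely in the flange; analyse as a rectangular beam of width b_f.
M_n = T(d − a/2) = 321.75 × (30.9 − 1.3425) = 9510.1 kip·in.
M_n = 9510.1/12 = 792.51 kip·ft.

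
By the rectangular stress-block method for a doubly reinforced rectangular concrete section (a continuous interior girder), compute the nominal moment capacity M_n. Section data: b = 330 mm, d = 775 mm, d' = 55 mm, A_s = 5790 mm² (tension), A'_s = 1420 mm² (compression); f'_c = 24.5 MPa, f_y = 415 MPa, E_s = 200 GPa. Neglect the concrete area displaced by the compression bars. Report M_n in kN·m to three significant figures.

Assume both tension and compression steel yield.
Net tension couple steel: A_s − A'_s = 4370 mm².
a = (A_s − A'_s) f_y / (0.85 f'_c b) = 1813550/(0.85 × 24.5 × 330) = 263.89 mm.
c = a/β₁ = 263.89/0.85 = 310.46 mm; ε'_s = 0.003(c − d')/c = 0.0025 ≥ f_y/E_s = 0.0021, so compression steel does yield.
M_n = (A_s − A'_s) f_y (d − a/2) + A'_s f_y (d − d') = [1813550 × (775 − 131.945) + 589300 × (775 − 55)] × 10⁻⁶ = 1166.21 + 424.30 = 1590.51 kN·m.

M_n ≈ 1590 kN·m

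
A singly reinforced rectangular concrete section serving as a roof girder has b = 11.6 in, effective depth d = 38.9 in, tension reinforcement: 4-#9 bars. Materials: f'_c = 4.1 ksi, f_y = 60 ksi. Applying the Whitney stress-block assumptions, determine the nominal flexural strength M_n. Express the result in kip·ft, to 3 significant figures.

A_s = 4 × 1 = 4 in².
T = A_s f_y = 4 × 60 = 240 kips.
a = T/(0.85 f'_c b) = 240/(0.85 × 4.1 × 11.6) = 5.937 in.
M_n = T(d − a/2) = 240 × (38.9 − 2.9685) = 8623.6 kip·in = 8623.6/12 = 718.63 kip·ft.

M_n ≈ 719 kip·ft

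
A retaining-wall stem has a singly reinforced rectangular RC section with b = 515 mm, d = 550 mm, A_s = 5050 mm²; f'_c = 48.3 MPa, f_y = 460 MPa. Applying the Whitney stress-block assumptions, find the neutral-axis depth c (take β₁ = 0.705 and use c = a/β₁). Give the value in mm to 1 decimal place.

c ≈ 155.8 mm

T = A_s f_y = 5050 × 460 = 2323000 N = 2323 kN.
Setting C = 0.85 f'_c a b equal to T: a = 2323000/(0.85 × 48.3 × 515) = 109.869 mm.
With β₁ = 0.705, c = a/β₁ = 109.869/0.705 = 155.8 mm.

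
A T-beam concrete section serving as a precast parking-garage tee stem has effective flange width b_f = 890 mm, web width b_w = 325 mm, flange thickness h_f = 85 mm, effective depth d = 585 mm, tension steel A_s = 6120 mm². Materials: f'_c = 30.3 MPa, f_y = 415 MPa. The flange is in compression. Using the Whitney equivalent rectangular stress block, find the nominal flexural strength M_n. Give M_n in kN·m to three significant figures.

M_n ≈ 1330 kN·m

Tension: T = A_s f_y = 6120 × 415 = 2539800 N.
Try a within the flange: a = T/(0.85 f'_c b_f) = 2539800/(0.85 × 30.3 × 890) = 110.80 mm.
a = 110.80 > h_f = 85 mm: the block extends into the web. Split into flange-overhang and web parts.
C_f = 0.85 f'_c (b_f − b_w) h_f = 0.85 × 30.3 × (890 − 325) × 85 = 1236884 N.
Remaining web compression depth: a_w = (T − C_f)/(0.85 f'_c b_w) = (2539800 − 1236884)/(0.85 × 30.3 × 325) = 155.66 mm.
M_n = C_f(d − h_f/2) + (T − C_f)(d − a_w/2) = 1236884 × (585 − 42.5) + 1302916 × (585 − 77.83) = 671.01 + 660.80 = 1331.81 × 10⁶ N·mm.
M_n = 1331.81 kN·m.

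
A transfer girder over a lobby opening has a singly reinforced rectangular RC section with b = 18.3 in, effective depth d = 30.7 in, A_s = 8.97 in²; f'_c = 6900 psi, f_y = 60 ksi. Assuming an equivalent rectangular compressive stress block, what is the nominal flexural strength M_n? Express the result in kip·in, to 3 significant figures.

M_n ≈ 15200 kip·in

T = A_s f_y = 8.97 × 60 = 538.2 kips.
a = T/(0.85 f'_c b) = 538.2/(0.85 × 6.9 × 18.3) = 5.014 in.
M_n = T(d − a/2) = 538.2 × (30.7 − 2.507) = 15173.5 kip·in.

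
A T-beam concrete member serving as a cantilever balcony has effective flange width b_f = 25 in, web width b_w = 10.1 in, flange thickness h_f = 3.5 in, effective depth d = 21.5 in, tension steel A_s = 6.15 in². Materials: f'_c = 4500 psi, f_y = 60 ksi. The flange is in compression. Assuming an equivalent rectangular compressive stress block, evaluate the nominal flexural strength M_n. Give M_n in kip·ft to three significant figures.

M_n ≈ 601 kip·ft

Tension: T = A_s f_y = 6.15 × 60 = 369 kips.
Try a within the flange: a = T/(0.85 f'_c b_f) = 369/(0.85 × 4.5 × 25) = 3.859 in.
a = 3.859 > h_f = 3.5 in: the block extends into the web. Split into flange-overhang and web parts.
C_f = 0.85 f'_c (b_f − b_w) h_f = 0.85 × 4.5 × (25 − 10.1) × 3.5 = 199.5 kips.
Remaining web compression depth: a_w = (T − C_f)/(0.85 f'_c b_w) = (369 − 199.5)/(0.85 × 4.5 × 10.1) = 4.387 in.
M_n = C_f(d − h_f/2) + (T − C_f)(d − a_w/2) = 199.5 × (21.5 − 1.75) + 169.5 × (21.5 − 2.1935) = 3940.1 + 3272.5 = 7212.6 kip·in.
M_n = 7212.6/12 = 601.05 kip·ft.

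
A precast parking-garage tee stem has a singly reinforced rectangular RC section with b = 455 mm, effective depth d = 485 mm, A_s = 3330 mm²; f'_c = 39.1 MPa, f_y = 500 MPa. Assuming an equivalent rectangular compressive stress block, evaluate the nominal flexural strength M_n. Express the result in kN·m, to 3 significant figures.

M_n ≈ 716 kN·m

T = A_s f_y = 3330 × 500 = 1665000 N = 1665 kN.
From C = T: a = T/(0.85 f'_c b) = 1665000/(0.85 × 39.1 × 455) = 110.11 mm.
M_n = T(d − a/2) = 1665 kN × (485 − 55.055) mm = 715.86 kN·m.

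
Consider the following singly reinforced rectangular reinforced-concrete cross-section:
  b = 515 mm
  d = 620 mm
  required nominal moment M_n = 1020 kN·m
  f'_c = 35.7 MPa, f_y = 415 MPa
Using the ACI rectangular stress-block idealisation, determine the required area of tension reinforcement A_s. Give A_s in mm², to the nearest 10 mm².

A_s ≈ 4370 mm²

With M_n = 0.85 f'_c a b (d − a/2), solve the quadratic for a:
a = d − √(d² − 2M_n/(0.85 f'_c b)) = 620 − √(620² − 2 × 1020×10⁶/(0.85 × 35.7 × 515)) = 116.15 mm.
A_s = 0.85 f'_c a b / f_y = 0.85 × 35.7 × 116.15 × 515 / 415 = 4373.9 mm².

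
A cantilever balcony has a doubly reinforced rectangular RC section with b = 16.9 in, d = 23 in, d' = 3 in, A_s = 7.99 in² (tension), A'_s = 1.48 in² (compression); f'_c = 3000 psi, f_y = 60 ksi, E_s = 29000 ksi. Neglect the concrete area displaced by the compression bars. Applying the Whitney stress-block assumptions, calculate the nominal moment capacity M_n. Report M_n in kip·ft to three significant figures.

Assume both steels yield.
a = (A_s − A'_s) f_y/(0.85 f'_c b) = (7.99 − 1.48) × 60/(0.85 × 3 × 16.9) = 9.064 in.
c = a/β₁ = 9.064/0.85 = 10.664 in; ε'_s = 0.003(c − d')/c = 0.0022 ≥ ε_y = 0.0021, so the compression steel yields.
M_n = (A_s − A'_s) f_y (d − a/2) + A'_s f_y (d − d') = 390.6 × (23 − 4.532) + 88.8 × (23 − 3) = 7213.6 + 1776.0 = 8989.6 kip·in = 8989.6/12 = 749.13 kip·ft.

M_n ≈ 749 kip·ft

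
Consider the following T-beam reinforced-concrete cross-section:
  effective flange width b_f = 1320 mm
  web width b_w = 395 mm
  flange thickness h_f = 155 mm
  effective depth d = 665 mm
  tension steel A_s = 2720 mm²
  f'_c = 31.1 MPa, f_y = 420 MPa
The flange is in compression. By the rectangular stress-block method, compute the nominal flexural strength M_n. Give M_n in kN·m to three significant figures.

Tension: T = A_s f_y = 2720 × 420 = 1142400 N.
Try a within the flange: a = T/(0.85 f'_c b_f) = 1142400/(0.85 × 31.1 × 1320) = 32.74 mm.
Since a = 32.74 ≤ h_f = 155 mm, the stress block lies entirely in the flange; analyse as a rectangular beam of width b_f.
M_n = T(d − a/2) = 1142400 × (665 − 16.37) = 740.99 × 10⁶ N·mm.
M_n = 740.99 kN·m.

M_n ≈ 741 kN·m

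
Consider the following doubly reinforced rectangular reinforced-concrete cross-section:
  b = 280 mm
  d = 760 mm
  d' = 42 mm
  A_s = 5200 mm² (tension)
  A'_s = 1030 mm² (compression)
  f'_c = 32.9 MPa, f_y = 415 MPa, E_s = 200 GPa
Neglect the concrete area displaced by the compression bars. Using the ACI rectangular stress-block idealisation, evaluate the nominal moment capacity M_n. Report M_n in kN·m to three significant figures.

M_n ≈ 1430 kN·m

Assume both tension and compression steel yield.
Net tension couple steel: A_s − A'_s = 4170 mm².
a = (A_s − A'_s) f_y / (0.85 f'_c b) = 1730550/(0.85 × 32.9 × 280) = 221.01 mm.
c = a/β₁ = 221.01/0.815 = 271.18 mm; ε'_s = 0.003(c − d')/c = 0.0025 ≥ f_y/E_s = 0.0021, so compression steel does yield.
M_n = (A_s − A'_s) f_y (d − a/2) + A'_s f_y (d − d') = [1730550 × (760 − 110.505) + 427450 × (760 − 42)] × 10⁻⁶ = 1123.98 + 306.91 = 1430.89 kN·m.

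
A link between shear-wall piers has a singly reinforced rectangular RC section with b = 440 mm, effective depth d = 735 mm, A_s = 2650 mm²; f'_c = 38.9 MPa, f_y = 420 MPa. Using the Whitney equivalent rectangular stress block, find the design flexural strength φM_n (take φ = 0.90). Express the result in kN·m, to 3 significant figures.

φM_n ≈ 698 kN·m

T = A_s f_y = 2650 × 420 = 1113000 N = 1113 kN.
From C = T: a = T/(0.85 f'_c b) = 1113000/(0.85 × 38.9 × 440) = 76.50 mm.
M_n = T(d − a/2) = 1113 kN × (735 − 38.25) mm = 775.48 kN·m.
φM_n = 0.90 × 775.48 = 697.93 kN·m.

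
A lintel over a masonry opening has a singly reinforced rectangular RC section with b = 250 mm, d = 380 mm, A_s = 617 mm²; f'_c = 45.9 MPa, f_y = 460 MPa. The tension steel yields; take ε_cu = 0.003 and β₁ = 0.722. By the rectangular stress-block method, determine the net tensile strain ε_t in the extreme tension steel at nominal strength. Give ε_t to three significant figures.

ε_t ≈ 0.0253

a = A_s f_y/(0.85 f'_c b) = 29.10 mm.
β₁ = 0.722, so c = a/β₁ = 29.10/0.722 = 40.30 mm.
From the linear strain diagram with ε_cu = 0.003: ε_t = 0.003 (d − c)/c = 0.003 × (380 − 40.30)/40.30 = 0.0253.
Since ε_t ≥ 0.005, the section is tension-controlled.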